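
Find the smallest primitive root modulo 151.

φ(151) = 151 − 1 = 150 = 2 · 3 · 5^2.
Test candidates g = 2, 3, … against the prime factors q ∈ {2, 3, 5} of φ(151): g is a generator iff g^(150/q) ≢ 1 for every such q.
g = 2: 2^75 ≡ 1 — hits 1, so not a primitive root.
g = 3: 3^75 ≡ 150; 3^50 ≡ 1 — hits 1, so not a primitive root.
g = 4: 4^75 ≡ 1 — hits 1, so not a primitive root.
g = 5: 5^75 ≡ 1 — hits 1, so not a primitive root.
g = 6: 6^75 ≡ 150; 6^50 ≡ 32; 6^30 ≡ 59 — none is 1, so 6 is a primitive root.
So 6 is the smallest generator of (Z/151Z)^×.

6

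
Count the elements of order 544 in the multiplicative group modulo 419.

0

φ(419) = 419 − 1 = 418 = 2 · 11 · 19.
In a cyclic group of order 418, there are φ(d) elements of order d for each divisor d of 418, and zero for non-divisors.
544 does not divide 418, so no element of (Z/419Z)^× has order 544.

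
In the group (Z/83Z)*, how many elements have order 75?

φ(83) = 83 − 1 = 82 = 2 · 41.
(Z/83Z)^× is cyclic (|G| = 82); a cyclic group of order m has exactly φ(d) elements of each order d | m, and none otherwise.
Since 75 ∤ 82, the count is 0.

0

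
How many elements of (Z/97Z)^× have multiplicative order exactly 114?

0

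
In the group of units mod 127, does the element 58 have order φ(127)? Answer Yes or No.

φ(127) = 127 − 1 = 126 = 2 · 3^2 · 7.
An element g generates (Z/127Z)^× iff g^(126/q) ≢ 1 (mod 127) for each prime q ∈ {2, 3, 7}.
58^63 ≡ 126 (mod 127)  [q = 2: ≢ 1 ✓]
58^42 ≡ 19 (mod 127)  [q = 3: ≢ 1 ✓]
58^18 ≡ 64 (mod 127)  [q = 7: ≢ 1 ✓]
All checks pass, so 58 has order 126 and is a primitive root modulo 127.

Yes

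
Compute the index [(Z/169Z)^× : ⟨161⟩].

3

By Lagrange's theorem, ord_169(161) divides φ(169) = φ(13^2) = 13·(13−1) = 156 = 2^2 · 3 · 13.
Divisors of 156: 1, 2, 3, 4, 6, 12, 13, 26, 39, 52, 78, 156.
Compute 161^d (mod 169) for the divisors d until we hit 1:
161^1 ≡ 161
161^2 ≡ 64
161^3 ≡ 164
161^4 ≡ 40
161^6 ≡ 25
161^12 ≡ 118
161^13 ≡ 70
161^26 ≡ 168
161^39 ≡ 99
161^52 ≡ 1
So ord_169(161) = 52, hence |⟨161⟩| = 52.
Index = |(Z/169Z)^×| / |⟨161⟩| = 156 / 52 = 3.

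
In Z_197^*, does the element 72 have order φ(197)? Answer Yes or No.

φ(197) = 197 − 1 = 196 = 2^2 · 7^2.
Test 72^(196/q) mod 197 for each prime factor q of 196:
72^98 ≡ 196 (mod 197)  [q = 2: ≢ 1 ✓]
72^28 ≡ 104 (mod 197)  [q = 7: ≢ 1 ✓]
All checks pass, so 72 has order 196 and is a primitive root modulo 197.

Yes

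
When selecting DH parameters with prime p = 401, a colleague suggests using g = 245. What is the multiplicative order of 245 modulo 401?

100

Since 245 ∈ (Z/401Z)^×, its order divides φ(401) = 401 − 1 = 400 = 2^4 · 5^2.
Divisors of 400: 1, 2, 4, 5, 8, 10, 16, 20, 25, 40, 50, 80, 100, 200, 400.
Evaluate successive powers at the divisors of 400:
245^1 ≡ 245
245^2 ≡ 276
245^4 ≡ 387
245^5 ≡ 179
245^8 ≡ 196
245^10 ≡ 362
245^16 ≡ 321
245^20 ≡ 318
245^25 ≡ 381
245^40 ≡ 72
245^50 ≡ 400
245^80 ≡ 372
245^100 ≡ 1
Hence ord(245) = 100.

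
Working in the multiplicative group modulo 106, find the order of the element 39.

Since 39 ∈ (Z/106Z)^×, its order divides φ(106) = φ(2)·φ(53) = 1·52 = 52 = 2^2 · 13.
Divisors of 52: 1, 2, 4, 13, 26, 52.
Test each divisor d:
39^1 ≡ 39
39^2 ≡ 37
39^4 ≡ 97
39^13 ≡ 83
39^26 ≡ 105
39^52 ≡ 1
So ord_106(39) = 52.

52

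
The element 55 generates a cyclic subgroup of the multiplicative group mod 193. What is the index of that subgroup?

8

The order of 55 must divide φ(193) = 193 − 1 = 192 = 2^6 · 3.
Divisors of 192: 1, 2, 3, 4, 6, 8, 12, 16, 24, 32, 48, 64, 96, 192.
Test each divisor d:
55^1 ≡ 55
55^2 ≡ 130
55^3 ≡ 9
55^4 ≡ 109
55^6 ≡ 81
55^8 ≡ 108
55^12 ≡ 192
55^16 ≡ 84
55^24 ≡ 1
So ord_193(55) = 24, hence |⟨55⟩| = 24.
Index = |(Z/193Z)^×| / |⟨55⟩| = 192 / 24 = 8.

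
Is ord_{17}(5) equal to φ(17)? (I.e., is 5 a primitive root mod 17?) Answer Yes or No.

φ(17) = 17 − 1 = 16 = 2^4.
It suffices to check that the order of 5 is not a proper divisor of 16: compute 5^(16/q) for q ∈ {2}.
5^8 ≡ 16 (mod 17)  [q = 2: ≢ 1 ✓]
Every test exponent gives a nontrivial residue, hence 5 generates the full group.

Yes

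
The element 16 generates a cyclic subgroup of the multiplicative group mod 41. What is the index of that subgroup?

8

The order of 16 must divide φ(41) = 41 − 1 = 40 = 2^3 · 5.
Divisors of 40: 1, 2, 4, 5, 8, 10, 20, 40.
Test each divisor d:
16^1 ≡ 16 (mod 41)
16^2 ≡ 10 (mod 41)
16^4 ≡ 18 (mod 41)
16^5 ≡ 1 (mod 41) ✓
Thus |⟨16⟩| = ord(16) = 5.
Index = |(Z/41Z)^×| / |⟨16⟩| = 40 / 5 = 8.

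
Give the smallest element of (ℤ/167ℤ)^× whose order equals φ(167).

φ(167) = 167 − 1 = 166 = 2 · 83.
g is a primitive root iff g^(166/q) ≢ 1 (mod 167) for each prime q ∈ {2, 83}.
g = 2: 2^83 ≡ 1 — hits 1, so not a primitive root.
g = 3: 3^83 ≡ 1 — hits 1, so not a primitive root.
g = 4: 4^83 ≡ 1 — hits 1, so not a primitive root.
g = 5: 5^83 ≡ 166; 5^2 ≡ 25 — none is 1, so 5 is a primitive root.
So 5 is the smallest generator of (Z/167Z)^×.

5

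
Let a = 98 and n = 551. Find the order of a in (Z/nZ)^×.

By Lagrange's theorem, ord_551(98) divides φ(551) = φ(19·29) = (19−1)·(29−1) = 18·28 = 504 = 2^3 · 3^2 · 7.
Divisors of 504: 1, 2, 3, 4, 6, 7, 8, 9, 12, 14, 18, 21, 24, 28, 36, 42, 56, 63, 72, 84, 126, 168, 252, 504.
Check 98^d mod 551 for each divisor in increasing order:
98^1 ≡ 98 (mod 551)
98^2 ≡ 237 (mod 551)
98^3 ≡ 84 (mod 551)
98^4 ≡ 518 (mod 551)
98^6 ≡ 444 (mod 551)
98^7 ≡ 534 (mod 551)
98^8 ≡ 538 (mod 551)
98^9 ≡ 379 (mod 551)
98^12 ≡ 429 (mod 551)
98^14 ≡ 289 (mod 551)
98^18 ≡ 381 (mod 551)
98^21 ≡ 46 (mod 551)
98^24 ≡ 7 (mod 551)
98^28 ≡ 320 (mod 551)
98^36 ≡ 248 (mod 551)
98^42 ≡ 463 (mod 551)
98^56 ≡ 465 (mod 551)
98^63 ≡ 360 (mod 551)
98^72 ≡ 343 (mod 551)
98^84 ≡ 30 (mod 551)
98^126 ≡ 115 (mod 551)
98^168 ≡ 349 (mod 551)
98^252 ≡ 1 (mod 551) ✓
Therefore the multiplicative order of 98 modulo 551 is 252.

252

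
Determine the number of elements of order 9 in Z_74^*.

φ(74) = φ(2)·φ(37) = 1·36 = 36 = 2^2 · 3^2.
Since (Z/74Z)^× is cyclic of order 36, the number of elements of order d is φ(d) when d | 36 and 0 otherwise.
9 = 3^2 divides 36, and φ(9) = 6.

6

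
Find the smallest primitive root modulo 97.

5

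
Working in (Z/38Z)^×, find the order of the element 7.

By Lagrange's theorem, ord_38(7) divides φ(38) = φ(2)·φ(19) = 1·18 = 18 = 2 · 3^2.
Divisors of 18: 1, 2, 3, 6, 9, 18.
Test each divisor d:
7^1 ≡ 7 (mod 38)
7^2 ≡ 11 (mod 38)
7^3 ≡ 1 (mod 38) ✓
The smallest such exponent is 3, so the order of 7 is 3.

3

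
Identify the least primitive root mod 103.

5

φ(103) = 103 − 1 = 102 = 2 · 3 · 17.
g is a primitive root iff g^(102/q) ≢ 1 (mod 103) for each prime q ∈ {2, 3, 17}.
g = 2: 2^51 ≡ 1 — hits 1, so not a primitive root.
g = 3: 3^51 ≡ 102; 3^34 ≡ 1 — hits 1, so not a primitive root.
g = 4: 4^51 ≡ 1 — hits 1, so not a primitive root.
g = 5: 5^51 ≡ 102; 5^34 ≡ 56; 5^6 ≡ 72 — none is 1, so 5 is a primitive root.
Hence the least primitive root of 103 is 5.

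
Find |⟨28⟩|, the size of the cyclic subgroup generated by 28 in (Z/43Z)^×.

ord(28) | φ(43) = 43 − 1 = 42 = 2 · 3 · 7.
Divisors of 42: 1, 2, 3, 6, 7, 14, 21, 42.
Evaluate successive powers at the divisors of 42:
28^1 ≡ 28
28^2 ≡ 10
28^3 ≡ 22
28^6 ≡ 11
28^7 ≡ 7
28^14 ≡ 6
28^21 ≡ 42
28^42 ≡ 1
The smallest such exponent is 42, so the order of 28 is 42.

42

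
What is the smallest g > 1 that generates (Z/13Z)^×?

φ(13) = 13 − 1 = 12 = 2^2 · 3.
Test candidates g = 2, 3, … against the prime factors q ∈ {2, 3} of φ(13): g is a generator iff g^(12/q) ≢ 1 for every such q.
g = 2: 2^6 ≡ 12; 2^4 ≡ 3 — none is 1, so 2 is a primitive root.
Hence the least primitive root of 13 is 2.

2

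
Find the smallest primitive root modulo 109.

6

φ(109) = 109 − 1 = 108 = 2^2 · 3^3.
g is a primitive root iff g^(108/q) ≢ 1 (mod 109) for each prime q ∈ {2, 3}.
g = 2: 2^54 ≡ 108; 2^36 ≡ 1 — hits 1, so not a primitive root.
g = 3: 3^54 ≡ 1 — hits 1, so not a primitive root.
g = 4: 4^54 ≡ 1 — hits 1, so not a primitive root.
g = 5: 5^54 ≡ 1 — hits 1, so not a primitive root.
g = 6: 6^54 ≡ 108; 6^36 ≡ 63 — none is 1, so 6 is a primitive root.
So 6 is the smallest generator of (Z/109Z)^×.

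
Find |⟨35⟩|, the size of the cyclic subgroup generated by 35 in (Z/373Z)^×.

By Lagrange's theorem, ord_373(35) divides φ(373) = 373 − 1 = 372 = 2^2 · 3 · 31.
Divisors of 372: 1, 2, 3, 4, 6, 12, 31, 62, 93, 124, 186, 372.
Evaluate successive powers at the divisors of 372:
35^1 ≡ 35 (mod 373)
35^2 ≡ 106 (mod 373)
35^3 ≡ 353 (mod 373)
35^4 ≡ 46 (mod 373)
35^6 ≡ 27 (mod 373)
35^12 ≡ 356 (mod 373)
35^31 ≡ 69 (mod 373)
35^62 ≡ 285 (mod 373)
35^93 ≡ 269 (mod 373)
35^124 ≡ 284 (mod 373)
35^186 ≡ 372 (mod 373)
35^372 ≡ 1 (mod 373) ✓
Hence ord(35) = 372.

372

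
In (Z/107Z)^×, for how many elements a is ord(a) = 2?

1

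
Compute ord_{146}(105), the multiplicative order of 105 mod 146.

The order of 105 must divide φ(146) = φ(2)·φ(73) = 1·72 = 72 = 2^3 · 3^2.
Divisors of 72: 1, 2, 3, 4, 6, 8, 9, 12, 18, 24, 36, 72.
Test each divisor d:
105^1 ≡ 105
105^2 ≡ 75
105^3 ≡ 137
105^4 ≡ 77
105^6 ≡ 81
105^8 ≡ 89
105^9 ≡ 1
Hence ord(105) = 9.

9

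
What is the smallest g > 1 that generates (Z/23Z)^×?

φ(23) = 23 − 1 = 22 = 2 · 11.
g is a primitive root iff g^(22/q) ≢ 1 (mod 23) for each prime q ∈ {2, 11}.
g = 2: 2^11 ≡ 1 — hits 1, so not a primitive root.
g = 3: 3^11 ≡ 1 — hits 1, so not a primitive root.
g = 4: 4^11 ≡ 1 — hits 1, so not a primitive root.
g = 5: 5^11 ≡ 22; 5^2 ≡ 2 — none is 1, so 5 is a primitive root.
The smallest primitive root modulo 23 is 5.

5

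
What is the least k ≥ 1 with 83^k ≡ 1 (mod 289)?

136

By Lagrange's theorem, ord_289(83) divides φ(289) = φ(17^2) = 17·(17−1) = 272 = 2^4 · 17.
Divisors of 272: 1, 2, 4, 8, 16, 17, 34, 68, 136, 272.
Evaluate successive powers at the divisors of 272:
83^1 ≡ 83 (mod 289)
83^2 ≡ 242 (mod 289)
83^4 ≡ 186 (mod 289)
83^8 ≡ 205 (mod 289)
83^16 ≡ 120 (mod 289)
83^17 ≡ 134 (mod 289)
83^34 ≡ 38 (mod 289)
83^68 ≡ 288 (mod 289)
83^136 ≡ 1 (mod 289) ✓
Hence ord(83) = 136.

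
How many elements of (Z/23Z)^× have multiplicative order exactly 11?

10

φ(23) = 23 − 1 = 22 = 2 · 11.
Since (Z/23Z)^× is cyclic of order 22, the number of elements of order d is φ(d) when d | 22 and 0 otherwise.
11 | 22, and φ(11) = 11 − 1 = 10.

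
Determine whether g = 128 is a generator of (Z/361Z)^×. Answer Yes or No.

φ(361) = φ(19^2) = 19·(19−1) = 342 = 2 · 3^2 · 19.
Test 128^(342/q) mod 361 for each prime factor q of 342:
128^171 ≡ 360 (mod 361)  [q = 2: ≢ 1 ✓]
128^114 ≡ 292 (mod 361)  [q = 3: ≢ 1 ✓]
128^18 ≡ 39 (mod 361)  [q = 19: ≢ 1 ✓]
All checks pass, so 128 has order 342 and is a primitive root modulo 361.

Yes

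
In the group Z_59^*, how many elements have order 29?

φ(59) = 59 − 1 = 58 = 2 · 29.
Since (Z/59Z)^× is cyclic of order 58, the number of elements of order d is φ(d) when d | 58 and 0 otherwise.
29 | 58, and φ(29) = 29 − 1 = 28.

28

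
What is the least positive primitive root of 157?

5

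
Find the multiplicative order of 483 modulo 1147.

By Lagrange's theorem, ord_1147(483) divides φ(1147) = φ(31·37) = (31−1)·(37−1) = 30·36 = 1080 = 2^3 · 3^3 · 5.
Divisors of 1080: 1, 2, 3, 4, 5, 6, 8, 9, 10, 12, 15, 18, 20, 24, 27, 30, 36, 40, 45, 54, 60, 72, 90, 108, 120, 135, 180, 216, 270, 360, 540, 1080.
Evaluate successive powers at the divisors of 1080:
483^1 ≡ 483 (mod 1147)
483^2 ≡ 448 (mod 1147)
483^3 ≡ 748 (mod 1147)
483^4 ≡ 1126 (mod 1147)
483^5 ≡ 180 (mod 1147)
483^6 ≡ 915 (mod 1147)
483^8 ≡ 441 (mod 1147)
483^9 ≡ 808 (mod 1147)
483^10 ≡ 284 (mod 1147)
483^12 ≡ 1062 (mod 1147)
483^15 ≡ 652 (mod 1147)
483^18 ≡ 221 (mod 1147)
483^20 ≡ 366 (mod 1147)
483^24 ≡ 343 (mod 1147)
483^27 ≡ 783 (mod 1147)
483^30 ≡ 714 (mod 1147)
483^36 ≡ 667 (mod 1147)
483^40 ≡ 904 (mod 1147)
483^45 ≡ 993 (mod 1147)
483^54 ≡ 591 (mod 1147)
483^60 ≡ 528 (mod 1147)
483^72 ≡ 1000 (mod 1147)
483^90 ≡ 776 (mod 1147)
483^108 ≡ 593 (mod 1147)
483^120 ≡ 63 (mod 1147)
483^135 ≡ 931 (mod 1147)
483^180 ≡ 1 (mod 1147) ✓
So ord_1147(483) = 180.

180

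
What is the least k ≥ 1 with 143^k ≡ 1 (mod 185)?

36

Since 143 ∈ (Z/185Z)^×, its order divides φ(185) = φ(5·37) = (5−1)·(37−1) = 4·36 = 144 = 2^4 · 3^2.
Divisors of 144: 1, 2, 3, 4, 6, 8, 9, 12, 16, 18, 24, 36, 48, 72, 144.
Evaluate successive powers at the divisors of 144:
143^1 ≡ 143 (mod 185)
143^2 ≡ 99 (mod 185)
143^3 ≡ 97 (mod 185)
143^4 ≡ 181 (mod 185)
143^6 ≡ 159 (mod 185)
143^8 ≡ 16 (mod 185)
143^9 ≡ 68 (mod 185)
143^12 ≡ 121 (mod 185)
143^16 ≡ 71 (mod 185)
143^18 ≡ 184 (mod 185)
143^24 ≡ 26 (mod 185)
143^36 ≡ 1 (mod 185) ✓
So ord_185(143) = 36.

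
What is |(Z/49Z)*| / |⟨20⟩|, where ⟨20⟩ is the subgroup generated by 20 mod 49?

By Lagrange's theorem, ord_49(20) divides φ(49) = φ(7^2) = 7·(7−1) = 42 = 2 · 3 · 7.
Divisors of 42: 1, 2, 3, 6, 7, 14, 21, 42.
Test each divisor d:
20^1 ≡ 20 (mod 49)
20^2 ≡ 8 (mod 49)
20^3 ≡ 13 (mod 49)
20^6 ≡ 22 (mod 49)
20^7 ≡ 48 (mod 49)
20^14 ≡ 1 (mod 49) ✓
The order of 20 is 14, so the subgroup it generates has 14 elements.
Index = |(Z/49Z)^×| / |⟨20⟩| = 42 / 14 = 3.

3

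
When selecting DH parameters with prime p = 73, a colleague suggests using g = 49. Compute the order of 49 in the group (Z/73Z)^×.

12

By Lagrange's theorem, ord_73(49) divides φ(73) = 73 − 1 = 72 = 2^3 · 3^2.
Divisors of 72: 1, 2, 3, 4, 6, 8, 9, 12, 18, 24, 36, 72.
Check 49^d mod 73 for each divisor in increasing order:
49^1 ≡ 49 (mod 73)
49^2 ≡ 65 (mod 73)
49^3 ≡ 46 (mod 73)
49^4 ≡ 64 (mod 73)
49^6 ≡ 72 (mod 73)
49^8 ≡ 8 (mod 73)
49^9 ≡ 27 (mod 73)
49^12 ≡ 1 (mod 73) ✓
The smallest such exponent is 12, so the order of 49 is 12.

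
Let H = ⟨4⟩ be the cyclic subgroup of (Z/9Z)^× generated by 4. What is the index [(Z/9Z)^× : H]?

The order of 4 must divide φ(9) = φ(3^2) = 3·(3−1) = 6 = 2 · 3.
Divisors of 6: 1, 2, 3, 6.
Compute 4^d (mod 9) for the divisors d until we hit 1:
4^1 ≡ 4 (mod 9)
4^2 ≡ 7 (mod 9)
4^3 ≡ 1 (mod 9) ✓
So ord_9(4) = 3, hence |⟨4⟩| = 3.
Index = |(Z/9Z)^×| / |⟨4⟩| = 6 / 3 = 2.

2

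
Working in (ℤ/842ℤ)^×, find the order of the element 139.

ord(139) | φ(842) = φ(2)·φ(421) = 1·420 = 420 = 2^2 · 3 · 5 · 7.
Divisors of 420: 1, 2, 3, 4, 5, 6, 7, 10, 12, 14, 15, 20, 21, 28, 30, 35, 42, 60, 70, 84, 105, 140, 210, 420.
Compute 139^d (mod 842) for the divisors d until we hit 1:
139^1 ≡ 139
139^2 ≡ 797
139^3 ≡ 481
139^4 ≡ 341
139^5 ≡ 247
139^6 ≡ 653
139^7 ≡ 673
139^10 ≡ 385
139^12 ≡ 357
139^14 ≡ 775
139^15 ≡ 791
139^20 ≡ 33
139^21 ≡ 377
139^28 ≡ 279
139^30 ≡ 75
139^35 ≡ 1
So ord_842(139) = 35.

35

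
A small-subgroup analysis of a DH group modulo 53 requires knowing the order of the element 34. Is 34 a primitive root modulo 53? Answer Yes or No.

φ(53) = 53 − 1 = 52 = 2^2 · 13.
34 is a primitive root mod 53 iff 34^(φ(53)/q) ≢ 1 for every prime q | φ(53), i.e. q ∈ {2, 13}.
34^26 ≡ 52 (mod 53)  [q = 2: ≢ 1 ✓]
34^4 ≡ 47 (mod 53)  [q = 13: ≢ 1 ✓]
All checks pass, so 34 has order 52 and is a primitive root modulo 53.

Yes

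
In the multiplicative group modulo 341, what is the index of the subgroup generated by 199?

10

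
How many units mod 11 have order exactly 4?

0

φ(11) = 11 − 1 = 10 = 2 · 5.
Since (Z/11Z)^× is cyclic of order 10, the number of elements of order d is φ(d) when d | 10 and 0 otherwise.
Since 4 ∤ 10, the count is 0.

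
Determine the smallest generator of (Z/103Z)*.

5

φ(103) = 103 − 1 = 102 = 2 · 3 · 17.
g is a primitive root iff g^(102/q) ≢ 1 (mod 103) for each prime q ∈ {2, 3, 17}.
g = 2: 2^51 ≡ 1 — hits 1, so not a primitive root.
g = 3: 3^51 ≡ 102; 3^34 ≡ 1 — hits 1, so not a primitive root.
g = 4: 4^51 ≡ 1 — hits 1, so not a primitive root.
g = 5: 5^51 ≡ 102; 5^34 ≡ 56; 5^6 ≡ 72 — none is 1, so 5 is a primitive root.
So 5 is the smallest generator of (Z/103Z)^×.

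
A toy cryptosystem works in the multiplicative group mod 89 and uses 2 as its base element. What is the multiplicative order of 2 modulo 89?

11

By Lagrange's theorem, ord_89(2) divides φ(89) = 89 − 1 = 88 = 2^3 · 11.
Divisors of 88: 1, 2, 4, 8, 11, 22, 44, 88.
Evaluate successive powers at the divisors of 88:
2^1 ≡ 2
2^2 ≡ 4
2^4 ≡ 16
2^8 ≡ 78
2^11 ≡ 1
Therefore the multiplicative order of 2 modulo 89 is 11.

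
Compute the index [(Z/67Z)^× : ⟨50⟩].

1

The order of 50 must divide φ(67) = 67 − 1 = 66 = 2 · 3 · 11.
Divisors of 66: 1, 2, 3, 6, 11, 22, 33, 66.
Check 50^d mod 67 for each divisor in increasing order:
50^1 ≡ 50 (mod 67)
50^2 ≡ 21 (mod 67)
50^3 ≡ 45 (mod 67)
50^6 ≡ 15 (mod 67)
50^11 ≡ 38 (mod 67)
50^22 ≡ 37 (mod 67)
50^33 ≡ 66 (mod 67)
50^66 ≡ 1 (mod 67) ✓
So ord_67(50) = 66, hence |⟨50⟩| = 66.
The index is φ(67) / ord(50) = 66 / 66 = 1.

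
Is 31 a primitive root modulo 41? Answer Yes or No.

φ(41) = 41 − 1 = 40 = 2^3 · 5.
An element g generates (Z/41Z)^× iff g^(40/q) ≢ 1 (mod 41) for each prime q ∈ {2, 5}.
31^20 ≡ 1 (mod 41)  [q = 2: ≡ 1 ✗]
31^8 ≡ 16 (mod 41)  [q = 5: ≢ 1 ✓]
Since 31^20 ≡ 1, the order of 31 divides 20 < 40, so 31 is not a primitive root.

No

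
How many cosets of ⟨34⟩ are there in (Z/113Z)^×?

1

The order of 34 must divide φ(113) = 113 − 1 = 112 = 2^4 · 7.
Divisors of 112: 1, 2, 4, 7, 8, 14, 16, 28, 56, 112.
Evaluate successive powers at the divisors of 112:
34^1 ≡ 34 (mod 113)
34^2 ≡ 26 (mod 113)
34^4 ≡ 111 (mod 113)
34^7 ≡ 40 (mod 113)
34^8 ≡ 4 (mod 113)
34^14 ≡ 18 (mod 113)
34^16 ≡ 16 (mod 113)
34^28 ≡ 98 (mod 113)
34^56 ≡ 112 (mod 113)
34^112 ≡ 1 (mod 113) ✓
So ord_113(34) = 112, hence |⟨34⟩| = 112.
[(Z/113Z)^× : ⟨34⟩] = 112/112 = 1.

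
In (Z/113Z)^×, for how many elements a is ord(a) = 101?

0

φ(113) = 113 − 1 = 112 = 2^4 · 7.
In a cyclic group of order 112, there are φ(d) elements of order d for each divisor d of 112, and zero for non-divisors.
Since 101 ∤ 112, the count is 0.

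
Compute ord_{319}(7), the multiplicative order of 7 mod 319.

The order of 7 must divide φ(319) = φ(11·29) = (11−1)·(29−1) = 10·28 = 280 = 2^3 · 5 · 7.
Divisors of 280: 1, 2, 4, 5, 7, 8, 10, 14, 20, 28, 35, 40, 56, 70, 140, 280.
Test each divisor d:
7^1 ≡ 7 (mod 319)
7^2 ≡ 49 (mod 319)
7^4 ≡ 168 (mod 319)
7^5 ≡ 219 (mod 319)
7^7 ≡ 204 (mod 319)
7^8 ≡ 152 (mod 319)
7^10 ≡ 111 (mod 319)
7^14 ≡ 146 (mod 319)
7^20 ≡ 199 (mod 319)
7^28 ≡ 262 (mod 319)
7^35 ≡ 175 (mod 319)
7^40 ≡ 45 (mod 319)
7^56 ≡ 59 (mod 319)
7^70 ≡ 1 (mod 319) ✓
So ord_319(7) = 70.

70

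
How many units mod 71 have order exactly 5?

φ(71) = 71 − 1 = 70 = 2 · 5 · 7.
(Z/71Z)^× is cyclic (|G| = 70); a cyclic group of order m has exactly φ(d) elements of each order d | m, and none otherwise.
5 | 70, and φ(5) = 5 − 1 = 4.

4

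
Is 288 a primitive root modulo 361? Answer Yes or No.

Yes

φ(361) = φ(19^2) = 19·(19−1) = 342 = 2 · 3^2 · 19.
Test 288^(342/q) mod 361 for each prime factor q of 342:
288^171 ≡ 360 (mod 361)  [q = 2: ≢ 1 ✓]
288^114 ≡ 292 (mod 361)  [q = 3: ≢ 1 ✓]
288^18 ≡ 248 (mod 361)  [q = 19: ≢ 1 ✓]
All checks pass, so 288 has order 342 and is a primitive root modulo 361.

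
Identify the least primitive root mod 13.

φ(13) = 13 − 1 = 12 = 2^2 · 3.
g is a primitive root iff g^(12/q) ≢ 1 (mod 13) for each prime q ∈ {2, 3}.
g = 2: 2^6 ≡ 12; 2^4 ≡ 3 — none is 1, so 2 is a primitive root.
Hence the least primitive root of 13 is 2.

2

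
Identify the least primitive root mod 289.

3

φ(289) = φ(17^2) = 17·(17−1) = 272 = 2^4 · 17.
g is a primitive root iff g^(272/q) ≢ 1 (mod 289) for each prime q ∈ {2, 17}.
g = 2: 2^136 ≡ 1 — hits 1, so not a primitive root.
g = 3: 3^136 ≡ 288; 3^16 ≡ 171 — none is 1, so 3 is a primitive root.
The smallest primitive root modulo 289 is 3.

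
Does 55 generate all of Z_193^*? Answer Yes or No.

No

φ(193) = 193 − 1 = 192 = 2^6 · 3.
55 is a primitive root mod 193 iff 55^(φ(193)/q) ≢ 1 for every prime q | φ(193), i.e. q ∈ {2, 3}.
55^96 ≡ 1 (mod 193)  [q = 2: ≡ 1 ✗]
55^64 ≡ 84 (mod 193)  [q = 3: ≢ 1 ✓]
Since 55^96 ≡ 1, the order of 55 divides 96 < 192, so 55 is not a primitive root.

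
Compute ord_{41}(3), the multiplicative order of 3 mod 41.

8

The order of 3 must divide φ(41) = 41 − 1 = 40 = 2^3 · 5.
Divisors of 40: 1, 2, 4, 5, 8, 10, 20, 40.
Check 3^d mod 41 for each divisor in increasing order:
3^1 ≡ 3 (mod 41)
3^2 ≡ 9 (mod 41)
3^4 ≡ 40 (mod 41)
3^5 ≡ 38 (mod 41)
3^8 ≡ 1 (mod 41) ✓
The smallest such exponent is 8, so the order of 3 is 8.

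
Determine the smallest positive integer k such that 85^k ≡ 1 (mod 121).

ord(85) | φ(121) = φ(11^2) = 11·(11−1) = 110 = 2 · 5 · 11.
Divisors of 110: 1, 2, 5, 10, 11, 22, 55, 110.
Test each divisor d:
85^1 ≡ 85 (mod 121)
85^2 ≡ 86 (mod 121)
85^5 ≡ 65 (mod 121)
85^10 ≡ 111 (mod 121)
85^11 ≡ 118 (mod 121)
85^22 ≡ 9 (mod 121)
85^55 ≡ 120 (mod 121)
85^110 ≡ 1 (mod 121) ✓
The smallest such exponent is 110, so the order of 85 is 110.

110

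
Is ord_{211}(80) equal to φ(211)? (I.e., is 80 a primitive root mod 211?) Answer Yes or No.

No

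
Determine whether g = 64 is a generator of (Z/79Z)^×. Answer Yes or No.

φ(79) = 79 − 1 = 78 = 2 · 3 · 13.
Test 64^(78/q) mod 79 for each prime factor q of 78:
64^39 ≡ 1 (mod 79)  [q = 2: ≡ 1 ✗]
64^26 ≡ 1 (mod 79)  [q = 3: ≡ 1 ✗]
64^6 ≡ 10 (mod 79)  [q = 13: ≢ 1 ✓]
64^39 ≡ 1 shows ord(64) | 39, strictly less than φ(79); not a primitive root.

No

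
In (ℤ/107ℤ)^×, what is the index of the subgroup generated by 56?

2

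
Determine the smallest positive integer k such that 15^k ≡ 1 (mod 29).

28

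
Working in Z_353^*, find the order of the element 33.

352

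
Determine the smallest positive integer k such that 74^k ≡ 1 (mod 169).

39

ord(74) | φ(169) = φ(13^2) = 13·(13−1) = 156 = 2^2 · 3 · 13.
Divisors of 156: 1, 2, 3, 4, 6, 12, 13, 26, 39, 52, 78, 156.
Compute 74^d (mod 169) for the divisors d until we hit 1:
74^1 ≡ 74 (mod 169)
74^2 ≡ 68 (mod 169)
74^3 ≡ 131 (mod 169)
74^4 ≡ 61 (mod 169)
74^6 ≡ 92 (mod 169)
74^12 ≡ 14 (mod 169)
74^13 ≡ 22 (mod 169)
74^26 ≡ 146 (mod 169)
74^39 ≡ 1 (mod 169) ✓
So ord_169(74) = 39.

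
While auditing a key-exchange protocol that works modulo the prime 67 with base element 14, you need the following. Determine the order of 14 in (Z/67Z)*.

11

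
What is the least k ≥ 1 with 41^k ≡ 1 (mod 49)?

14

Since 41 ∈ (Z/49Z)^×, its order divides φ(49) = φ(7^2) = 7·(7−1) = 42 = 2 · 3 · 7.
Divisors of 42: 1, 2, 3, 6, 7, 14, 21, 42.
Compute 41^d (mod 49) for the divisors d until we hit 1:
41^1 ≡ 41
41^2 ≡ 15
41^3 ≡ 27
41^6 ≡ 43
41^7 ≡ 48
41^14 ≡ 1
The smallest such exponent is 14, so the order of 41 is 14.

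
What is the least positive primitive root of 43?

3

φ(43) = 43 − 1 = 42 = 2 · 3 · 7.
g is a primitive root iff g^(42/q) ≢ 1 (mod 43) for each prime q ∈ {2, 3, 7}.
g = 2: 2^21 ≡ 42; 2^14 ≡ 1 — hits 1, so not a primitive root.
g = 3: 3^21 ≡ 42; 3^14 ≡ 36; 3^6 ≡ 41 — none is 1, so 3 is a primitive root.
The smallest primitive root modulo 43 is 3.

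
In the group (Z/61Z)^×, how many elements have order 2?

φ(61) = 61 − 1 = 60 = 2^2 · 3 · 5.
Since (Z/61Z)^× is cyclic of order 60, the number of elements of order d is φ(d) when d | 60 and 0 otherwise.
2 | 60, and φ(2) = 2 − 1 = 1.

1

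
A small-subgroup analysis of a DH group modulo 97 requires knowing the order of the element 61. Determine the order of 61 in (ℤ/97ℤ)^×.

3

By Lagrange's theorem, ord_97(61) divides φ(97) = 97 − 1 = 96 = 2^5 · 3.
Divisors of 96: 1, 2, 3, 4, 6, 8, 12, 16, 24, 32, 48, 96.
Evaluate successive powers at the divisors of 96:
61^1 ≡ 61 (mod 97)
61^2 ≡ 35 (mod 97)
61^3 ≡ 1 (mod 97) ✓
So ord_97(61) = 3.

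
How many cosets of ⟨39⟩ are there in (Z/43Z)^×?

3

By Lagrange's theorem, ord_43(39) divides φ(43) = 43 − 1 = 42 = 2 · 3 · 7.
Divisors of 42: 1, 2, 3, 6, 7, 14, 21, 42.
Test each divisor d:
39^1 ≡ 39
39^2 ≡ 16
39^3 ≡ 22
39^6 ≡ 11
39^7 ≡ 42
39^14 ≡ 1
The order of 39 is 14, so the subgroup it generates has 14 elements.
Index = |(Z/43Z)^×| / |⟨39⟩| = 42 / 14 = 3.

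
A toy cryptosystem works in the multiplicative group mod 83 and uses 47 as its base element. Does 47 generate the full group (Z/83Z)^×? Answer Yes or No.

Yes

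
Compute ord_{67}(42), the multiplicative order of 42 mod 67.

The order of 42 must divide φ(67) = 67 − 1 = 66 = 2 · 3 · 11.
Divisors of 66: 1, 2, 3, 6, 11, 22, 33, 66.
Evaluate successive powers at the divisors of 66:
42^1 ≡ 42 (mod 67)
42^2 ≡ 22 (mod 67)
42^3 ≡ 53 (mod 67)
42^6 ≡ 62 (mod 67)
42^11 ≡ 66 (mod 67)
42^22 ≡ 1 (mod 67) ✓
Therefore the multiplicative order of 42 modulo 67 is 22.

22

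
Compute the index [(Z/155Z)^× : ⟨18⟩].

2

ord(18) | φ(155) = φ(5·31) = (5−1)·(31−1) = 4·30 = 120 = 2^3 · 3 · 5.
Divisors of 120: 1, 2, 3, 4, 5, 6, 8, 10, 12, 15, 20, 24, 30, 40, 60, 120.
Compute 18^d (mod 155) for the divisors d until we hit 1:
18^1 ≡ 18
18^2 ≡ 14
18^3 ≡ 97
18^4 ≡ 41
18^5 ≡ 118
18^6 ≡ 109
18^8 ≡ 131
18^10 ≡ 129
18^12 ≡ 101
18^15 ≡ 32
18^20 ≡ 56
18^24 ≡ 126
18^30 ≡ 94
18^40 ≡ 36
18^60 ≡ 1
The order of 18 is 60, so the subgroup it generates has 60 elements.
The index is φ(155) / ord(18) = 120 / 60 = 2.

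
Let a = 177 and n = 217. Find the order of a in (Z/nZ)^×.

30

Since 177 ∈ (Z/217Z)^×, its order divides φ(217) = φ(7·31) = (7−1)·(31−1) = 6·30 = 180 = 2^2 · 3^2 · 5.
Divisors of 180: 1, 2, 3, 4, 5, 6, 9, 10, 12, 15, 18, 20, 30, 36, 45, 60, 90, 180.
Compute 177^d (mod 217) for the divisors d until we hit 1:
177^1 ≡ 177 (mod 217)
177^2 ≡ 81 (mod 217)
177^3 ≡ 15 (mod 217)
177^4 ≡ 51 (mod 217)
177^5 ≡ 130 (mod 217)
177^6 ≡ 8 (mod 217)
177^9 ≡ 120 (mod 217)
177^10 ≡ 191 (mod 217)
177^12 ≡ 64 (mod 217)
177^15 ≡ 92 (mod 217)
177^18 ≡ 78 (mod 217)
177^20 ≡ 25 (mod 217)
177^30 ≡ 1 (mod 217) ✓
Hence ord(177) = 30.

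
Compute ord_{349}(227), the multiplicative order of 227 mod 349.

6

ord(227) | φ(349) = 349 − 1 = 348 = 2^2 · 3 · 29.
Divisors of 348: 1, 2, 3, 4, 6, 12, 29, 58, 87, 116, 174, 348.
Evaluate successive powers at the divisors of 348:
227^1 ≡ 227
227^2 ≡ 226
227^3 ≡ 348
227^4 ≡ 122
227^6 ≡ 1
Hence ord(227) = 6.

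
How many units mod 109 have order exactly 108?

36

φ(109) = 109 − 1 = 108 = 2^2 · 3^3.
Since (Z/109Z)^× is cyclic of order 108, the number of elements of order d is φ(d) when d | 108 and 0 otherwise.
108 = 2^2 · 3^3 divides 108, and φ(108) = 36.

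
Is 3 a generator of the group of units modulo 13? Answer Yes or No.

No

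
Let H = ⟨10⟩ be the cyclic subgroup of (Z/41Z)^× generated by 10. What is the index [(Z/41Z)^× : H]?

8

By Lagrange's theorem, ord_41(10) divides φ(41) = 41 − 1 = 40 = 2^3 · 5.
Divisors of 40: 1, 2, 4, 5, 8, 10, 20, 40.
Check 10^d mod 41 for each divisor in increasing order:
10^1 ≡ 10 (mod 41)
10^2 ≡ 18 (mod 41)
10^4 ≡ 37 (mod 41)
10^5 ≡ 1 (mod 41) ✓
So ord_41(10) = 5, hence |⟨10⟩| = 5.
Index = |(Z/41Z)^×| / |⟨10⟩| = 40 / 5 = 8.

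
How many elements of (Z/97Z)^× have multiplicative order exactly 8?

4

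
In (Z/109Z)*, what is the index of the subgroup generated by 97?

ord(97) | φ(109) = 109 − 1 = 108 = 2^2 · 3^3.
Divisors of 108: 1, 2, 3, 4, 6, 9, 12, 18, 27, 36, 54, 108.
Compute 97^d (mod 109) for the divisors d until we hit 1:
97^1 ≡ 97 (mod 109)
97^2 ≡ 35 (mod 109)
97^3 ≡ 16 (mod 109)
97^4 ≡ 26 (mod 109)
97^6 ≡ 38 (mod 109)
97^9 ≡ 63 (mod 109)
97^12 ≡ 27 (mod 109)
97^18 ≡ 45 (mod 109)
97^27 ≡ 1 (mod 109) ✓
Thus |⟨97⟩| = ord(97) = 27.
Index = |(Z/109Z)^×| / |⟨97⟩| = 108 / 27 = 4.

4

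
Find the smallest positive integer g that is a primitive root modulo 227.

2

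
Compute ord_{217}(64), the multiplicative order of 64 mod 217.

ord(64) | φ(217) = φ(7·31) = (7−1)·(31−1) = 6·30 = 180 = 2^2 · 3^2 · 5.
Divisors of 180: 1, 2, 3, 4, 5, 6, 9, 10, 12, 15, 18, 20, 30, 36, 45, 60, 90, 180.
Test each divisor d:
64^1 ≡ 64 (mod 217)
64^2 ≡ 190 (mod 217)
64^3 ≡ 8 (mod 217)
64^4 ≡ 78 (mod 217)
64^5 ≡ 1 (mod 217) ✓
So ord_217(64) = 5.

5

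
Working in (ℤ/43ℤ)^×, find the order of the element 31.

21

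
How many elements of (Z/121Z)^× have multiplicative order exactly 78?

0

φ(121) = φ(11^2) = 11·(11−1) = 110 = 2 · 5 · 11.
In a cyclic group of order 110, there are φ(d) elements of order d for each divisor d of 110, and zero for non-divisors.
Here 110 is not a multiple of 78, so there are no elements of order 78.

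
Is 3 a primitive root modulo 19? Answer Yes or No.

φ(19) = 19 − 1 = 18 = 2 · 3^2.
It suffices to check that the order of 3 is not a proper divisor of 18: compute 3^(18/q) for q ∈ {2, 3}.
3^9 ≡ 18 (mod 19)  [q = 2: ≢ 1 ✓]
3^6 ≡ 7 (mod 19)  [q = 3: ≢ 1 ✓]
Every test exponent gives a nontrivial residue, hence 3 generates the full group.

Yes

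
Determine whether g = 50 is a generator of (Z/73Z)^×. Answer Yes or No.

No

φ(73) = 73 − 1 = 72 = 2^3 · 3^2.
An element g generates (Z/73Z)^× iff g^(72/q) ≢ 1 (mod 73) for each prime q ∈ {2, 3}.
50^36 ≡ 1 (mod 73)  [q = 2: ≡ 1 ✗]
50^24 ≡ 8 (mod 73)  [q = 3: ≢ 1 ✓]
50^36 ≡ 1 shows ord(50) | 36, strictly less than φ(73); not a primitive root.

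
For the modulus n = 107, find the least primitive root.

2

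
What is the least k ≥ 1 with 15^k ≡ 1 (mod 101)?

100

By Lagrange's theorem, ord_101(15) divides φ(101) = 101 − 1 = 100 = 2^2 · 5^2.
Divisors of 100: 1, 2, 4, 5, 10, 20, 25, 50, 100.
Compute 15^d (mod 101) for the divisors d until we hit 1:
15^1 ≡ 15 (mod 101)
15^2 ≡ 23 (mod 101)
15^4 ≡ 24 (mod 101)
15^5 ≡ 57 (mod 101)
15^10 ≡ 17 (mod 101)
15^20 ≡ 87 (mod 101)
15^25 ≡ 10 (mod 101)
15^50 ≡ 100 (mod 101)
15^100 ≡ 1 (mod 101) ✓
Hence ord(15) = 100.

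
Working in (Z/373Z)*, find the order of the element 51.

93

ord(51) | φ(373) = 373 − 1 = 372 = 2^2 · 3 · 31.
Divisors of 372: 1, 2, 3, 4, 6, 12, 31, 62, 93, 124, 186, 372.
Check 51^d mod 373 for each divisor in increasing order:
51^1 ≡ 51 (mod 373)
51^2 ≡ 363 (mod 373)
51^3 ≡ 236 (mod 373)
51^4 ≡ 100 (mod 373)
51^6 ≡ 119 (mod 373)
51^12 ≡ 360 (mod 373)
51^31 ≡ 284 (mod 373)
51^62 ≡ 88 (mod 373)
51^93 ≡ 1 (mod 373) ✓
Therefore the multiplicative order of 51 modulo 373 is 93.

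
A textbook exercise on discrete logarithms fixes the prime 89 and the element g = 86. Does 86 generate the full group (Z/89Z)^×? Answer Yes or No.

φ(89) = 89 − 1 = 88 = 2^3 · 11.
86 is a primitive root mod 89 iff 86^(φ(89)/q) ≢ 1 for every prime q | φ(89), i.e. q ∈ {2, 11}.
86^44 ≡ 88 (mod 89)  [q = 2: ≢ 1 ✓]
86^8 ≡ 64 (mod 89)  [q = 11: ≢ 1 ✓]
All checks pass, so 86 has order 88 and is a primitive root modulo 89.

Yes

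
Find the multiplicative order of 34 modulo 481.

36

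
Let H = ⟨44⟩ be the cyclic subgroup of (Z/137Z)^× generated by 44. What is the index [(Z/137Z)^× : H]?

2

The order of 44 must divide φ(137) = 137 − 1 = 136 = 2^3 · 17.
Divisors of 136: 1, 2, 4, 8, 17, 34, 68, 136.
Compute 44^d (mod 137) for the divisors d until we hit 1:
44^1 ≡ 44
44^2 ≡ 18
44^4 ≡ 50
44^8 ≡ 34
44^17 ≡ 37
44^34 ≡ 136
44^68 ≡ 1
So ord_137(44) = 68, hence |⟨44⟩| = 68.
Index = |(Z/137Z)^×| / |⟨44⟩| = 136 / 68 = 2.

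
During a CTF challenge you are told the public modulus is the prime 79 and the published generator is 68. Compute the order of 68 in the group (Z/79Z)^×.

78

Since 68 ∈ (Z/79Z)^×, its order divides φ(79) = 79 − 1 = 78 = 2 · 3 · 13.
Divisors of 78: 1, 2, 3, 6, 13, 26, 39, 78.
Check 68^d mod 79 for each divisor in increasing order:
68^1 ≡ 68
68^2 ≡ 42
68^3 ≡ 12
68^6 ≡ 65
68^13 ≡ 56
68^26 ≡ 55
68^39 ≡ 78
68^78 ≡ 1
So ord_79(68) = 78.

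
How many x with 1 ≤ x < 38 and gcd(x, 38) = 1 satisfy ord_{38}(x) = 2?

1

φ(38) = φ(2)·φ(19) = 1·18 = 18 = 2 · 3^2.
In a cyclic group of order 18, there are φ(d) elements of order d for each divisor d of 18, and zero for non-divisors.
2 | 18, and φ(2) = 2 − 1 = 1.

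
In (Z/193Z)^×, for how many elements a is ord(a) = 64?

φ(193) = 193 − 1 = 192 = 2^6 · 3.
Since (Z/193Z)^× is cyclic of order 192, the number of elements of order d is φ(d) when d | 192 and 0 otherwise.
64 = 2^6 divides 192, and φ(64) = 32.

32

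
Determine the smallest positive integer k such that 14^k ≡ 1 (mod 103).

By Lagrange's theorem, ord_103(14) divides φ(103) = 103 − 1 = 102 = 2 · 3 · 17.
Divisors of 102: 1, 2, 3, 6, 17, 34, 51, 102.
Evaluate successive powers at the divisors of 102:
14^1 ≡ 14 (mod 103)
14^2 ≡ 93 (mod 103)
14^3 ≡ 66 (mod 103)
14^6 ≡ 30 (mod 103)
14^17 ≡ 1 (mod 103) ✓
So ord_103(14) = 17.

17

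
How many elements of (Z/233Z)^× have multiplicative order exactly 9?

0

φ(233) = 233 − 1 = 232 = 2^3 · 29.
Since (Z/233Z)^× is cyclic of order 232, the number of elements of order d is φ(d) when d | 232 and 0 otherwise.
Here 232 is not a multiple of 9, so there are no elements of order 9.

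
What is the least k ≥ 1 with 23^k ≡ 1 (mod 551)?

ord(23) | φ(551) = φ(19·29) = (19−1)·(29−1) = 18·28 = 504 = 2^3 · 3^2 · 7.
Divisors of 504: 1, 2, 3, 4, 6, 7, 8, 9, 12, 14, 18, 21, 24, 28, 36, 42, 56, 63, 72, 84, 126, 168, 252, 504.
Check 23^d mod 551 for each divisor in increasing order:
23^1 ≡ 23 (mod 551)
23^2 ≡ 529 (mod 551)
23^3 ≡ 45 (mod 551)
23^4 ≡ 484 (mod 551)
23^6 ≡ 372 (mod 551)
23^7 ≡ 291 (mod 551)
23^8 ≡ 81 (mod 551)
23^9 ≡ 210 (mod 551)
23^12 ≡ 83 (mod 551)
23^14 ≡ 378 (mod 551)
23^18 ≡ 20 (mod 551)
23^21 ≡ 349 (mod 551)
23^24 ≡ 277 (mod 551)
23^28 ≡ 175 (mod 551)
23^36 ≡ 400 (mod 551)
23^42 ≡ 30 (mod 551)
23^56 ≡ 320 (mod 551)
23^63 ≡ 1 (mod 551) ✓
The smallest such exponent is 63, so the order of 23 is 63.

63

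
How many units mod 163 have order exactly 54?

18

φ(163) = 163 − 1 = 162 = 2 · 3^4.
In a cyclic group of order 162, there are φ(d) elements of order d for each divisor d of 162, and zero for non-divisors.
54 = 2 · 3^3 divides 162, and φ(54) = 18.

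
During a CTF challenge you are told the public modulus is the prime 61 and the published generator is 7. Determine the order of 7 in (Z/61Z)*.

60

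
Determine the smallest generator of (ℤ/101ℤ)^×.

φ(101) = 101 − 1 = 100 = 2^2 · 5^2.
Test candidates g = 2, 3, … against the prime factors q ∈ {2, 5} of φ(101): g is a generator iff g^(100/q) ≢ 1 for every such q.
g = 2: 2^50 ≡ 100; 2^20 ≡ 95 — none is 1, so 2 is a primitive root.
The smallest primitive root modulo 101 is 2.

2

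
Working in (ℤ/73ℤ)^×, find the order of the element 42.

ord(42) | φ(73) = 73 − 1 = 72 = 2^3 · 3^2.
Divisors of 72: 1, 2, 3, 4, 6, 8, 9, 12, 18, 24, 36, 72.
Check 42^d mod 73 for each divisor in increasing order:
42^1 ≡ 42 (mod 73)
42^2 ≡ 12 (mod 73)
42^3 ≡ 66 (mod 73)
42^4 ≡ 71 (mod 73)
42^6 ≡ 49 (mod 73)
42^8 ≡ 4 (mod 73)
42^9 ≡ 22 (mod 73)
42^12 ≡ 65 (mod 73)
42^18 ≡ 46 (mod 73)
42^24 ≡ 64 (mod 73)
42^36 ≡ 72 (mod 73)
42^72 ≡ 1 (mod 73) ✓
Therefore the multiplicative order of 42 modulo 73 is 72.

72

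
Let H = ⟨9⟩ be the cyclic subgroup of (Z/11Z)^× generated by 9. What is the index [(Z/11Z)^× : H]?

2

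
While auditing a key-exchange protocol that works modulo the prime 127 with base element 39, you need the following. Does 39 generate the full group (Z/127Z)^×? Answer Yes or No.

φ(127) = 127 − 1 = 126 = 2 · 3^2 · 7.
An element g generates (Z/127Z)^× iff g^(126/q) ≢ 1 (mod 127) for each prime q ∈ {2, 3, 7}.
39^63 ≡ 126 (mod 127)  [q = 2: ≢ 1 ✓]
39^42 ≡ 19 (mod 127)  [q = 3: ≢ 1 ✓]
39^18 ≡ 2 (mod 127)  [q = 7: ≢ 1 ✓]
All checks pass, so 39 has order 126 and is a primitive root modulo 127.

Yes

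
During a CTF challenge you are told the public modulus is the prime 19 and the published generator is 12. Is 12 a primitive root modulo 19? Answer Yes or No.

φ(19) = 19 − 1 = 18 = 2 · 3^2.
Test 12^(18/q) mod 19 for each prime factor q of 18:
12^9 ≡ 18 (mod 19)  [q = 2: ≢ 1 ✓]
12^6 ≡ 1 (mod 19)  [q = 3: ≡ 1 ✗]
12^6 ≡ 1 shows ord(12) | 6, strictly less than φ(19); not a primitive root.

No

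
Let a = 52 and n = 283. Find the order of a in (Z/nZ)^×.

Since 52 ∈ (Z/283Z)^×, its order divides φ(283) = 283 − 1 = 282 = 2 · 3 · 47.
Divisors of 282: 1, 2, 3, 6, 47, 94, 141, 282.
Evaluate successive powers at the divisors of 282:
52^1 ≡ 52
52^2 ≡ 157
52^3 ≡ 240
52^6 ≡ 151
52^47 ≡ 238
52^94 ≡ 44
52^141 ≡ 1
Hence ord(52) = 141.

141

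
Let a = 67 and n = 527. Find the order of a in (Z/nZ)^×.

ord(67) | φ(527) = φ(17·31) = (17−1)·(31−1) = 16·30 = 480 = 2^5 · 3 · 5.
Divisors of 480: 1, 2, 3, 4, 5, 6, 8, 10, 12, 15, 16, 20, 24, 30, 32, 40, 48, 60, 80, 96, 120, 160, 240, 480.
Test each divisor d:
67^1 ≡ 67 (mod 527)
67^2 ≡ 273 (mod 527)
67^3 ≡ 373 (mod 527)
67^4 ≡ 222 (mod 527)
67^5 ≡ 118 (mod 527)
67^6 ≡ 1 (mod 527) ✓
Hence ord(67) = 6.

6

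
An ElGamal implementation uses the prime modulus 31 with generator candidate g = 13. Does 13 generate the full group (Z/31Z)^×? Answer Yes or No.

Yes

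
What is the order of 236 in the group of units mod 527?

The order of 236 must divide φ(527) = φ(17·31) = (17−1)·(31−1) = 16·30 = 480 = 2^5 · 3 · 5.
Divisors of 480: 1, 2, 3, 4, 5, 6, 8, 10, 12, 15, 16, 20, 24, 30, 32, 40, 48, 60, 80, 96, 120, 160, 240, 480.
Compute 236^d (mod 527) for the divisors d until we hit 1:
236^1 ≡ 236
236^2 ≡ 361
236^3 ≡ 349
236^4 ≡ 152
236^5 ≡ 36
236^6 ≡ 64
236^8 ≡ 443
236^10 ≡ 242
236^12 ≡ 407
236^15 ≡ 280
236^16 ≡ 205
236^20 ≡ 67
236^24 ≡ 171
236^30 ≡ 404
236^32 ≡ 392
236^40 ≡ 273
236^48 ≡ 256
236^60 ≡ 373
236^80 ≡ 222
236^96 ≡ 188
236^120 ≡ 1
So ord_527(236) = 120.

120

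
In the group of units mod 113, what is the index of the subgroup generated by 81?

4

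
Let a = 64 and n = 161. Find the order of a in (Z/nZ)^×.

The order of 64 must divide φ(161) = φ(7·23) = (7−1)·(23−1) = 6·22 = 132 = 2^2 · 3 · 11.
Divisors of 132: 1, 2, 3, 4, 6, 11, 12, 22, 33, 44, 66, 132.
Test each divisor d:
64^1 ≡ 64 (mod 161)
64^2 ≡ 71 (mod 161)
64^3 ≡ 36 (mod 161)
64^4 ≡ 50 (mod 161)
64^6 ≡ 8 (mod 161)
64^11 ≡ 1 (mod 161) ✓
Hence ord(64) = 11.

11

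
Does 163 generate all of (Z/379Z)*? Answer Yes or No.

No

φ(379) = 379 − 1 = 378 = 2 · 3^3 · 7.
An element g generates (Z/379Z)^× iff g^(378/q) ≢ 1 (mod 379) for each prime q ∈ {2, 3, 7}.
163^189 ≡ 378 (mod 379)  [q = 2: ≢ 1 ✓]
163^126 ≡ 1 (mod 379)  [q = 3: ≡ 1 ✗]
163^54 ≡ 125 (mod 379)  [q = 7: ≢ 1 ✓]
Since 163^126 ≡ 1, the order of 163 divides 126 < 378, so 163 is not a primitive root.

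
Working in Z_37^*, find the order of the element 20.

36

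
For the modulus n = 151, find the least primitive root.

6

φ(151) = 151 − 1 = 150 = 2 · 3 · 5^2.
Test candidates g = 2, 3, … against the prime factors q ∈ {2, 3, 5} of φ(151): g is a generator iff g^(150/q) ≢ 1 for every such q.
g = 2: 2^75 ≡ 1 — hits 1, so not a primitive root.
g = 3: 3^75 ≡ 150; 3^50 ≡ 1 — hits 1, so not a primitive root.
g = 4: 4^75 ≡ 1 — hits 1, so not a primitive root.
g = 5: 5^75 ≡ 1 — hits 1, so not a primitive root.
g = 6: 6^75 ≡ 150; 6^50 ≡ 32; 6^30 ≡ 59 — none is 1, so 6 is a primitive root.
So 6 is the smallest generator of (Z/151Z)^×.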